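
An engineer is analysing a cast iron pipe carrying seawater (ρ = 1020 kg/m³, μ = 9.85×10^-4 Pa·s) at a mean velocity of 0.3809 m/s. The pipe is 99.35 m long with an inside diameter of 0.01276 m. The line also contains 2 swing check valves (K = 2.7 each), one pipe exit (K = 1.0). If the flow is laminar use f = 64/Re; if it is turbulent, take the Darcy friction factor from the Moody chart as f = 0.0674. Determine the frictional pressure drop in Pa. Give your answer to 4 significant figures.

Reynolds number Re = ρVD/μ = 1020 · 0.3809 · 0.01276 / 0.000985 = 5033.
Re > 4000 → turbulent; use the Moody-chart value f = 0.0674.
Total minor-loss coefficient ΣK = 2·2.7 + 1·1 = 6.4.
ΔP = [f·L/D + ΣK]·(ρV²/2) = [0.0674·99.35/0.01276 + 6.4]·(1020·0.3809²/2) = [524.8 + 6.4]·73.99 = 3.93e+04 Pa.

ΔP ≈ 39300 Pa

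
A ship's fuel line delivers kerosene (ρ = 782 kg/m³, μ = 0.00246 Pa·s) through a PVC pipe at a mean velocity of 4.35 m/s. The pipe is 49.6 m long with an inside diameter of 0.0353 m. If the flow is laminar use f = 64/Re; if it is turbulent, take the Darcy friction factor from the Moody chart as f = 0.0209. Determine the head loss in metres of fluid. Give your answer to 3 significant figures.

Reynolds number Re = ρVD/μ = 782 · 4.35 · 0.0353 / 0.00246 = 4.881e+04.
Re > 4000 → turbulent; use the Moody-chart value f = 0.0209.
Darcy-Weisbach: ΔP = f(L/D)(ρV²/2) = 0.0209·(49.6/0.0353)·(782·4.35²/2) = 0.0209·1405·7399 = 2.173e+05 Pa.
Head loss h_f = ΔP/(ρg) = 2.173e+05/(782·9.81) = 28.3 m.

h_f ≈ 28.3 m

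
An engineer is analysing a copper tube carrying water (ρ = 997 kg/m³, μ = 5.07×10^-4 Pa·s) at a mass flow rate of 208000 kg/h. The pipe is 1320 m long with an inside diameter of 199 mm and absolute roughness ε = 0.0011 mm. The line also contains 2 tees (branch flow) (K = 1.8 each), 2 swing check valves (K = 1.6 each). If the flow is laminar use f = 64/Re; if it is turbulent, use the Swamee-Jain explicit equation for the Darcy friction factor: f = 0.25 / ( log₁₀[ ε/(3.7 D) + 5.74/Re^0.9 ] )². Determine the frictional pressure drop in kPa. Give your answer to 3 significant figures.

ṁ = 208000 kg/h = 208000/3600 = 57.78 kg/s.
A = πD²/4 = π(0.199)²/4 = 0.0311 m²; mean velocity V = ṁ/(ρA) = 57.78/(997 · 0.0311) = 1.863 m/s.
Reynolds number Re = ρVD/μ = 997 · 1.863 · 0.199 / 0.000507 = 7.291e+05.
Re > 4000 → turbulent. Relative roughness ε/D = 1.1e-06/0.199 = 5.53e-06. Swamee-Jain: f = 0.25/(log₁₀[5.53e-06/3.7 + 5.74/7.291e+05^0.9])² = 0.25/(log₁₀[1.49e-06 + 3.04e-05])² = 0.25/(-4.497)² = 0.01236.
Total minor-loss coefficient ΣK = 2·1.8 + 2·1.6 = 6.8.
ΔP = [f·L/D + ΣK]·(ρV²/2) = [0.01236·1320/0.199 + 6.8]·(997·1.863²/2) = [82.01 + 6.8]·1731 = 1.537e+05 Pa.
ΔP = 1.537e+05 Pa = 154 kPa.

ΔP ≈ 154 kPa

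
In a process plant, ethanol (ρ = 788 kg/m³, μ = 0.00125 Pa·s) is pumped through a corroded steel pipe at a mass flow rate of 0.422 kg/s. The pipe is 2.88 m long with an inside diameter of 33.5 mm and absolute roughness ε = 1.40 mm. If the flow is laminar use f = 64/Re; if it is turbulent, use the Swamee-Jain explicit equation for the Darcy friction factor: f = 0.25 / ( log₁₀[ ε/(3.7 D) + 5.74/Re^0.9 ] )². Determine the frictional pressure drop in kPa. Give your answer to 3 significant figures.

ΔP ≈ 0.861 kPa

A = πD²/4 = π(0.0335)²/4 = 0.0008814 m²; mean velocity V = ṁ/(ρA) = 0.422/(788 · 0.0008814) = 0.6076 m/s.
Reynolds number Re = ρVD/μ = 788 · 0.6076 · 0.0335 / 0.00125 = 1.283e+04.
Re > 4000 → turbulent. Relative roughness ε/D = 0.0014/0.0335 = 0.0418. Swamee-Jain: f = 0.25/(log₁₀[0.0418/3.7 + 5.74/1.283e+04^0.9])² = 0.25/(log₁₀[0.0113 + 0.00115])² = 0.25/(-1.905)² = 0.06889.
Darcy-Weisbach: ΔP = f(L/D)(ρV²/2) = 0.06889·(2.88/0.0335)·(788·0.6076²/2) = 0.06889·85.97·145.4 = 861.5 Pa.
ΔP = 861.5 Pa = 0.861 kPa.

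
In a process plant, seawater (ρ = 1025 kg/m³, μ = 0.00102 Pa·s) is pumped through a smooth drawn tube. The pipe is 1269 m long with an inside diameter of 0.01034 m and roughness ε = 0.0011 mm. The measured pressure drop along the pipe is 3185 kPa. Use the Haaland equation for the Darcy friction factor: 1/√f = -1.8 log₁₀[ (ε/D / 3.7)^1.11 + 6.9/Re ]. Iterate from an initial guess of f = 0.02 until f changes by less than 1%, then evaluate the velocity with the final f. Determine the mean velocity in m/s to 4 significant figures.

Rearranging Darcy-Weisbach: V = √(2·ΔP·D/(f·L·ρ)). With ε/D = 1.1e-06/0.01034 = 0.000106, iterate starting from f = 0.02:
  f = 0.02 → V = √(2·3.185e+06·0.01034/(0.02·1269·1025)) = 1.591 m/s; Re = ρVD/μ = 1.653e+04; f → 0.02717
  f = 0.02717 → V = 1.365 m/s; Re = 1.418e+04; f → 0.02826
  f = 0.02826 → V = 1.339 m/s; Re = 1.391e+04; f → 0.0284
Converged (Δf/f < 1%). With the final f = 0.0284: V = √(2·3.185e+06·0.01034/(0.0284·1269·1025)) = 1.335 m/s.

V ≈ 1.335 m/s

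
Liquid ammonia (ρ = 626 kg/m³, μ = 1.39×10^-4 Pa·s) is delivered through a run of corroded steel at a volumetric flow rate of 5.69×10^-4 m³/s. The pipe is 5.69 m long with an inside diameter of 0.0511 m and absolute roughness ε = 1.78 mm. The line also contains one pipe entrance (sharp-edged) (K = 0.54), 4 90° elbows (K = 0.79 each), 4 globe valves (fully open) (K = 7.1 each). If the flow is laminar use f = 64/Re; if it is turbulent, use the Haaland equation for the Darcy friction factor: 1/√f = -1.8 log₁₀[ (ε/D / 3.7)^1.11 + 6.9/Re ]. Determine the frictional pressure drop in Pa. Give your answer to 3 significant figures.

ΔP ≈ 938 Pa

Cross-sectional area A = πD²/4 = π(0.0511)²/4 = 0.002051 m²; mean velocity V = Q/A = 0.000569/0.002051 = 0.2774 m/s.
Reynolds number Re = ρVD/μ = 626 · 0.2774 · 0.0511 / 0.000139 = 6.385e+04.
Re > 4000 → turbulent. Relative roughness ε/D = 0.00178/0.0511 = 0.0348. Haaland: 1/√f = -1.8 log₁₀[(0.0348/3.7)^1.11 + 6.9/6.385e+04] = -1.8 log₁₀[0.00564 + 0.000108] = 4.034, so f = 0.06147.
Total minor-loss coefficient ΣK = 1·0.54 + 4·0.79 + 4·7.1 = 32.1.
ΔP = [f·L/D + ΣK]·(ρV²/2) = [0.06147·5.69/0.0511 + 32.1]·(626·0.2774²/2) = [6.844 + 32.1]·24.09 = 938.3 Pa.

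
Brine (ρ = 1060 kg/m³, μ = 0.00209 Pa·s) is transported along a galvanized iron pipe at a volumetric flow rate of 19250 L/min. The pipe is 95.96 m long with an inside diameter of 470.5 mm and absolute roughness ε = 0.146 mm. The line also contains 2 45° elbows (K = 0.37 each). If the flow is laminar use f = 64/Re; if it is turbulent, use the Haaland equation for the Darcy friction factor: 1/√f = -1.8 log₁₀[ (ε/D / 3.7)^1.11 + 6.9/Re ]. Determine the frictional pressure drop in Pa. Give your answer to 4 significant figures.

ΔP ≈ 7362 Pa

Q = 19250 L/min = 19250/60000 = 0.3208 m³/s.
Cross-sectional area A = πD²/4 = π(0.4705)²/4 = 0.1739 m²; mean velocity V = Q/A = 0.3208/0.1739 = 1.845 m/s.
Reynolds number Re = ρVD/μ = 1060 · 1.845 · 0.4705 / 0.00209 = 4.403e+05.
Re > 4000 → turbulent. Relative roughness ε/D = 0.000146/0.4705 = 0.00031. Haaland: 1/√f = -1.8 log₁₀[(0.00031/3.7)^1.11 + 6.9/4.403e+05] = -1.8 log₁₀[2.99e-05 + 1.57e-05] = 7.815, so f = 0.01637.
Total minor-loss coefficient ΣK = 2·0.37 = 0.74.
ΔP = [f·L/D + ΣK]·(ρV²/2) = [0.01637·95.96/0.4705 + 0.74]·(1060·1.845²/2) = [3.339 + 0.74]·1805 = 7362 Pa.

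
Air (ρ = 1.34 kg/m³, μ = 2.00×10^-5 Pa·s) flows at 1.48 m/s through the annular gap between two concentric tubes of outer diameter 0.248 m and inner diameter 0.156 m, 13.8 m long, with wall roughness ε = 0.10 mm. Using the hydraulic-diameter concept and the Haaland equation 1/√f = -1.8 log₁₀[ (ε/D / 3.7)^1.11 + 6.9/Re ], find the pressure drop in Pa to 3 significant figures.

ΔP ≈ 7.27 Pa

Hydraulic diameter D_h = 4A/P = D_o - D_i = 0.248 - 0.156 = 0.092 m.
Re = ρVD_h/μ = 1.34·1.48·0.092/2e-05 = 9123.
ε/D_h = 0.0001/0.092 = 0.00109; Haaland gives 1/√f = -1.8 log₁₀[0.00012+0.000756] = 5.503, so f = 0.03302.
ΔP = f(L/D_h)(ρV²/2) = 0.03302·13.8/0.092·1.468 = 7.269 Pa.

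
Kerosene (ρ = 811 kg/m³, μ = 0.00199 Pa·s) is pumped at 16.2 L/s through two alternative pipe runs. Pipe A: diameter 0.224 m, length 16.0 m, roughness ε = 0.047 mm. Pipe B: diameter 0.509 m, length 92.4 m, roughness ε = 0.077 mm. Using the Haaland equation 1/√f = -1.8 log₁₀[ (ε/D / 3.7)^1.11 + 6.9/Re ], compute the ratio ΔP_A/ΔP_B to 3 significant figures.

ΔP_A/ΔP_B ≈ 8.72

Pipe A: V = Q/A = 0.0162/0.03941 = 0.4111 m/s; Re = 3.753e+04; ε/D = 0.00021; Haaland → f = 0.02264; ΔP_A = f(L/D)(ρV²/2) = 110.8 Pa.
Pipe B: V = Q/A = 0.0162/0.2035 = 0.07961 m/s; Re = 1.651e+04; ε/D = 0.000151; Haaland → f = 0.02725; ΔP_B = f(L/D)(ρV²/2) = 12.72 Pa.
ΔP_A/ΔP_B = 110.8/12.72 = 8.72.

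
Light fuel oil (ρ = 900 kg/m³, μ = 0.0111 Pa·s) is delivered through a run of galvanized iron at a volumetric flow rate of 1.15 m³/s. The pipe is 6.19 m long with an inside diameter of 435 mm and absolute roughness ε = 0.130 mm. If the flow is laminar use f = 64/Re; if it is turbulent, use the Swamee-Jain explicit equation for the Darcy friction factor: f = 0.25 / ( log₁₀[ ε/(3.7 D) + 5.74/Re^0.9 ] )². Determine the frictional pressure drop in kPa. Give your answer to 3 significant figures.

Cross-sectional area A = πD²/4 = π(0.435)²/4 = 0.1486 m²; mean velocity V = Q/A = 1.15/0.1486 = 7.738 m/s.
Reynolds number Re = ρVD/μ = 900 · 7.738 · 0.435 / 0.0111 = 2.729e+05.
Re > 4000 → turbulent. Relative roughness ε/D = 0.00013/0.435 = 0.000299. Swamee-Jain: f = 0.25/(log₁₀[0.000299/3.7 + 5.74/2.729e+05^0.9])² = 0.25/(log₁₀[8.08e-05 + 7.35e-05])² = 0.25/(-3.812)² = 0.01721.
Darcy-Weisbach: ΔP = f(L/D)(ρV²/2) = 0.01721·(6.19/0.435)·(900·7.738²/2) = 0.01721·14.23·2.694e+04 = 6598 Pa.
ΔP = 6598 Pa = 6.60 kPa.

ΔP ≈ 6.60 kPa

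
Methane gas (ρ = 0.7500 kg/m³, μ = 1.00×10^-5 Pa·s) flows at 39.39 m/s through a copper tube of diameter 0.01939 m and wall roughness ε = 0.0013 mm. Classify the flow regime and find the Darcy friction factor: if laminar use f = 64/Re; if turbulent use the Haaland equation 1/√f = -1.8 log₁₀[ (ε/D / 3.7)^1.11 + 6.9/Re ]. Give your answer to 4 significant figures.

Re = ρVD/μ = 0.75·39.39·0.01939/1e-05 = 5.728e+04.
Re > 4000 → turbulent. ε/D = 1.3e-06/0.01939 = 6.7e-05; Haaland: 1/√f = -1.8 log₁₀[5.45e-06 + 0.00012] = 7.02, so f = 0.02029.

f ≈ 0.02029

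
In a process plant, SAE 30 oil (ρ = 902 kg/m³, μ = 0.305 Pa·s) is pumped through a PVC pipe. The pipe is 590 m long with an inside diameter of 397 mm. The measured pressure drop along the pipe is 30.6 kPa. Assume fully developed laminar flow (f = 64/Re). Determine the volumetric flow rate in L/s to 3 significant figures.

For laminar flow, f = 64/Re with Re = ρVD/μ, so Darcy-Weisbach reduces to ΔP = 32μLV/D². Solving for V: V = ΔP·D²/(32μL) = 3.06e+04·(0.397)²/(32·0.305·590) = 0.8375 m/s.
Check: Re = ρVD/μ = 902·0.8375·0.397/0.305 = 983.3 < 2300, so the laminar assumption holds.
Q = V·A = 0.8375·(π/4·0.397²) = 0.1037 m³/s = 104 L/s.

Q ≈ 104 L/s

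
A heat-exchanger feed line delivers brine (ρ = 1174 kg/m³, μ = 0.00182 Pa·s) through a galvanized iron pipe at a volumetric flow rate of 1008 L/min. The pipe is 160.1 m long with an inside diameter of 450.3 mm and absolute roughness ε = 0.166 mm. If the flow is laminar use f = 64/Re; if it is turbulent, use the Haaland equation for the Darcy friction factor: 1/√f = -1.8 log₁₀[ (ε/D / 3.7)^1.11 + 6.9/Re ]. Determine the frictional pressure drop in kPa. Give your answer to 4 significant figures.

ΔP ≈ 0.05584 kPa

Q = 1008 L/min = 1008/60000 = 0.0168 m³/s.
Cross-sectional area A = πD²/4 = π(0.4503)²/4 = 0.1593 m²; mean velocity V = Q/A = 0.0168/0.1593 = 0.1055 m/s.
Reynolds number Re = ρVD/μ = 1174 · 0.1055 · 0.4503 / 0.00182 = 3.064e+04.
Re > 4000 → turbulent. Relative roughness ε/D = 0.000166/0.4503 = 0.000369. Haaland: 1/√f = -1.8 log₁₀[(0.000369/3.7)^1.11 + 6.9/3.064e+04] = -1.8 log₁₀[3.62e-05 + 0.000225] = 6.449, so f = 0.02404.
Darcy-Weisbach: ΔP = f(L/D)(ρV²/2) = 0.02404·(160.1/0.4503)·(1174·0.1055²/2) = 0.02404·355.5·6.532 = 55.84 Pa.
ΔP = 55.84 Pa = 0.05584 kPa.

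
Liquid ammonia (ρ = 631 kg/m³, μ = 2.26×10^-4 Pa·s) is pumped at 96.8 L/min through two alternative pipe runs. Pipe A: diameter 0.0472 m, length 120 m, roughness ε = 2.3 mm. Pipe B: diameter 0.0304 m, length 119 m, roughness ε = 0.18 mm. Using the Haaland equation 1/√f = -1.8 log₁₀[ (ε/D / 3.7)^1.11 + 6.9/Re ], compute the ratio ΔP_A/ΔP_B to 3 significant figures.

ΔP_A/ΔP_B ≈ 0.245

Pipe A: V = Q/A = 0.001613/0.00175 = 0.922 m/s; Re = 1.215e+05; ε/D = 0.0487; Haaland → f = 0.07105; ΔP_A = f(L/D)(ρV²/2) = 4.845e+04 Pa.
Pipe B: V = Q/A = 0.001613/0.0007258 = 2.223 m/s; Re = 1.887e+05; ε/D = 0.00592; Haaland → f = 0.03246; ΔP_B = f(L/D)(ρV²/2) = 1.98e+05 Pa.
ΔP_A/ΔP_B = 4.845e+04/1.98e+05 = 0.245.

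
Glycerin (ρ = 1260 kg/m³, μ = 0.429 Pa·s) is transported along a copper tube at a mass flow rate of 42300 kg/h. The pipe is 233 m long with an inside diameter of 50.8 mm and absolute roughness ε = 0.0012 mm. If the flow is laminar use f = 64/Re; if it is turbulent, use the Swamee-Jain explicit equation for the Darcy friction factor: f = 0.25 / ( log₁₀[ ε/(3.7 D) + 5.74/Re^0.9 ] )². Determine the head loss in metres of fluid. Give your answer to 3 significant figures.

ṁ = 42300 kg/h = 42300/3600 = 11.75 kg/s.
A = πD²/4 = π(0.0508)²/4 = 0.002027 m²; mean velocity V = ṁ/(ρA) = 11.75/(1260 · 0.002027) = 4.601 m/s.
Reynolds number Re = ρVD/μ = 1260 · 4.601 · 0.0508 / 0.429 = 686.5.
Re < 2300 → laminar flow, so f = 64/Re = 64/686.5 = 0.09323 (the turbulent correlation is not needed).
Darcy-Weisbach: ΔP = f(L/D)(ρV²/2) = 0.09323·(233/0.0508)·(1260·4.601²/2) = 0.09323·4587·1.334e+04 = 5.703e+06 Pa.
Head loss h_f = ΔP/(ρg) = 5.703e+06/(1260·9.81) = 461 m.

h_f ≈ 461 m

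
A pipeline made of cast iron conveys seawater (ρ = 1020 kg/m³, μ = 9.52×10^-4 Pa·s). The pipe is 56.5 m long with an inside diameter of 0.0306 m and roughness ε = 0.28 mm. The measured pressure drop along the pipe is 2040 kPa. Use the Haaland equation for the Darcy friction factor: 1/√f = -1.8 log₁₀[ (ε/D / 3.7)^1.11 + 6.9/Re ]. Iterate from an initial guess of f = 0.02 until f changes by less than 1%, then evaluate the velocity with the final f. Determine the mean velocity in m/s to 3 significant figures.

Rearranging Darcy-Weisbach: V = √(2·ΔP·D/(f·L·ρ)). With ε/D = 0.00028/0.0306 = 0.00915, iterate starting from f = 0.02:
  f = 0.02 → V = √(2·2.04e+06·0.0306/(0.02·56.5·1020)) = 10.41 m/s; Re = ρVD/μ = 3.412e+05; f → 0.03704
  f = 0.03704 → V = 7.648 m/s; Re = 2.507e+05; f → 0.0371
Converged (Δf/f < 1%). With the final f = 0.0371: V = √(2·2.04e+06·0.0306/(0.0371·56.5·1020)) = 7.641 m/s.

V ≈ 7.64 m/s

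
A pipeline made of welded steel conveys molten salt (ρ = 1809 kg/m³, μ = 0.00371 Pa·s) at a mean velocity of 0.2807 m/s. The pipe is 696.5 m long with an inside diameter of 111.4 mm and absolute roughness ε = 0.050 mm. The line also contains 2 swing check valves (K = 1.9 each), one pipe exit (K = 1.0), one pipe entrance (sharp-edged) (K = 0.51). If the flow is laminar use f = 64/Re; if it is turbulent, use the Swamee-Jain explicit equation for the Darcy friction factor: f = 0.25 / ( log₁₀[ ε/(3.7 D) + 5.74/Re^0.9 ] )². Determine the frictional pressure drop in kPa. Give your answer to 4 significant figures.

Reynolds number Re = ρVD/μ = 1809 · 0.2807 · 0.1114 / 0.00371 = 1.525e+04.
Re > 4000 → turbulent. Relative roughness ε/D = 5e-05/0.1114 = 0.000449. Swamee-Jain: f = 0.25/(log₁₀[0.000449/3.7 + 5.74/1.525e+04^0.9])² = 0.25/(log₁₀[0.000121 + 0.000986])² = 0.25/(-2.956)² = 0.02862.
Total minor-loss coefficient ΣK = 2·1.9 + 1·1 + 1·0.51 = 5.31.
ΔP = [f·L/D + ΣK]·(ρV²/2) = [0.02862·696.5/0.1114 + 5.31]·(1809·0.2807²/2) = [178.9 + 5.31]·71.27 = 1.313e+04 Pa.
ΔP = 1.313e+04 Pa = 13.13 kPa.

ΔP ≈ 13.13 kPa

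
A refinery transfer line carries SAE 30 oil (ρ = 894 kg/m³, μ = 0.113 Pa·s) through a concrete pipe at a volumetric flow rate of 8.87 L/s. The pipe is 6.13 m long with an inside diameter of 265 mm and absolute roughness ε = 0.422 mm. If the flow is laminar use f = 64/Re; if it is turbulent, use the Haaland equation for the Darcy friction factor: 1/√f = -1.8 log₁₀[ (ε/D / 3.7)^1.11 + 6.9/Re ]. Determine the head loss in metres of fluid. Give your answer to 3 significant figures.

h_f ≈ 0.00579 m

Q = 8.87 L/s = 8.87/1000 = 0.00887 m³/s.
Cross-sectional area A = πD²/4 = π(0.265)²/4 = 0.05515 m²; mean velocity V = Q/A = 0.00887/0.05515 = 0.1608 m/s.
Reynolds number Re = ρVD/μ = 894 · 0.1608 · 0.265 / 0.113 = 337.2.
Re < 2300 → laminar flow, so f = 64/Re = 64/337.2 = 0.1898 (the turbulent correlation is not needed).
Darcy-Weisbach: ΔP = f(L/D)(ρV²/2) = 0.1898·(6.13/0.265)·(894·0.1608²/2) = 0.1898·23.13·11.56 = 50.76 Pa.
Head loss h_f = ΔP/(ρg) = 50.76/(894·9.81) = 0.00579 m.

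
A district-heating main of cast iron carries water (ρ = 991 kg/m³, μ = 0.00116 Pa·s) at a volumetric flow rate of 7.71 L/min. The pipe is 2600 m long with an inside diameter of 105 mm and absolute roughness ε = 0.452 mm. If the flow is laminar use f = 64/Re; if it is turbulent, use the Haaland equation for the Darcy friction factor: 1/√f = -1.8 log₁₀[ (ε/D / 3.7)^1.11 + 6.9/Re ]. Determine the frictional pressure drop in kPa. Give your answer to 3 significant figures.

ΔP ≈ 0.130 kPa

Q = 7.71 L/min = 7.71/60000 = 0.0001285 m³/s.
Cross-sectional area A = πD²/4 = π(0.105)²/4 = 0.008659 m²; mean velocity V = Q/A = 0.0001285/0.008659 = 0.01484 m/s.
Reynolds number Re = ρVD/μ = 991 · 0.01484 · 0.105 / 0.00116 = 1331.
Re < 2300 → laminar flow, so f = 64/Re = 64/1331 = 0.04808 (the turbulent correlation is not needed).
Darcy-Weisbach: ΔP = f(L/D)(ρV²/2) = 0.04808·(2600/0.105)·(991·0.01484²/2) = 0.04808·2.476e+04·0.1091 = 129.9 Pa.
ΔP = 129.9 Pa = 0.130 kPa.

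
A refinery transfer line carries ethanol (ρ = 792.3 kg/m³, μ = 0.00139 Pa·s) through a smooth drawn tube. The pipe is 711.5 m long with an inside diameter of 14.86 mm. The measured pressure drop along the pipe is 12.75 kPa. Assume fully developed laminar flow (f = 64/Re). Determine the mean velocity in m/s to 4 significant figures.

V ≈ 0.08896 m/s

For laminar flow, f = 64/Re with Re = ρVD/μ, so Darcy-Weisbach reduces to ΔP = 32μLV/D². Solving for V: V = ΔP·D²/(32μL) = 1.275e+04·(0.01486)²/(32·0.00139·711.5) = 0.08896 m/s.
Check: Re = ρVD/μ = 792.3·0.08896·0.01486/0.00139 = 753.5 < 2300, so the laminar assumption holds.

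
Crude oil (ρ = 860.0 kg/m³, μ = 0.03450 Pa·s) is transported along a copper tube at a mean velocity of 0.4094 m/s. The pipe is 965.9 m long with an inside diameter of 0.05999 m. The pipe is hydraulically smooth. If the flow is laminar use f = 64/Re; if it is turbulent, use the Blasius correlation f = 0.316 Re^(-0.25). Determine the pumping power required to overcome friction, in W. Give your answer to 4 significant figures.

P ≈ 140.4 W

Reynolds number Re = ρVD/μ = 860 · 0.4094 · 0.05999 / 0.0345 = 612.2.
Re < 2300 → laminar flow, so f = 64/Re = 64/612.2 = 0.1045 (the turbulent correlation is not needed).
Darcy-Weisbach: ΔP = f(L/D)(ρV²/2) = 0.1045·(965.9/0.05999)·(860·0.4094²/2) = 0.1045·1.61e+04·72.07 = 1.213e+05 Pa.
Q = V·A = 0.4094·0.002826 = 0.001157 m³/s.
Pumping power P = QΔP = 0.001157·1.213e+05 = 140.37 W = 140.4 W.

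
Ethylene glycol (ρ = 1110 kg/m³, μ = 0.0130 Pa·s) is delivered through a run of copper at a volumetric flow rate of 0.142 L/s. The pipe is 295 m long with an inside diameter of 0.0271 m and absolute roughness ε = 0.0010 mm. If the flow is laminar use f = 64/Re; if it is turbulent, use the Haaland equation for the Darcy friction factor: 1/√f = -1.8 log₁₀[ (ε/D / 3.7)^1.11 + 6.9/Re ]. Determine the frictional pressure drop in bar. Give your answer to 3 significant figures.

ΔP ≈ 0.411 bar

Q = 0.142 L/s = 0.142/1000 = 0.000142 m³/s.
Cross-sectional area A = πD²/4 = π(0.0271)²/4 = 0.0005768 m²; mean velocity V = Q/A = 0.000142/0.0005768 = 0.2462 m/s.
Reynolds number Re = ρVD/μ = 1110 · 0.2462 · 0.0271 / 0.013 = 569.7.
Re < 2300 → laminar flow, so f = 64/Re = 64/569.7 = 0.1123 (the turbulent correlation is not needed).
Darcy-Weisbach: ΔP = f(L/D)(ρV²/2) = 0.1123·(295/0.0271)·(1110·0.2462²/2) = 0.1123·1.089e+04·33.64 = 4.114e+04 Pa.
ΔP = 4.114e+04 Pa = 0.411 bar.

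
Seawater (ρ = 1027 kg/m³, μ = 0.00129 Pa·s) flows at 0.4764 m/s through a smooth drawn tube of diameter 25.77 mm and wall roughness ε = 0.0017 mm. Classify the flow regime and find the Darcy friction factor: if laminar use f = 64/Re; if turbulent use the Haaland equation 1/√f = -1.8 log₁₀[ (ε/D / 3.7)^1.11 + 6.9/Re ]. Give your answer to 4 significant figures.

Re = ρVD/μ = 1027·0.4764·0.02577/0.00129 = 9774.
Re > 4000 → turbulent. ε/D = 1.7e-06/0.02577 = 6.6e-05; Haaland: 1/√f = -1.8 log₁₀[5.35e-06 + 0.000706] = 5.666, so f = 0.03115.

f ≈ 0.03115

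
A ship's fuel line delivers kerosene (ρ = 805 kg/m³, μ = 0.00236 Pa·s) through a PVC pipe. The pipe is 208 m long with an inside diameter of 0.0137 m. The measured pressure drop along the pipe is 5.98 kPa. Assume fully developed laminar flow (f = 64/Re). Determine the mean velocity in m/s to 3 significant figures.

V ≈ 0.0715 m/s

For laminar flow, f = 64/Re with Re = ρVD/μ, so Darcy-Weisbach reduces to ΔP = 32μLV/D². Solving for V: V = ΔP·D²/(32μL) = 5980·(0.0137)²/(32·0.00236·208) = 0.07145 m/s.
Check: Re = ρVD/μ = 805·0.07145·0.0137/0.00236 = 333.9 < 2300, so the laminar assumption holds.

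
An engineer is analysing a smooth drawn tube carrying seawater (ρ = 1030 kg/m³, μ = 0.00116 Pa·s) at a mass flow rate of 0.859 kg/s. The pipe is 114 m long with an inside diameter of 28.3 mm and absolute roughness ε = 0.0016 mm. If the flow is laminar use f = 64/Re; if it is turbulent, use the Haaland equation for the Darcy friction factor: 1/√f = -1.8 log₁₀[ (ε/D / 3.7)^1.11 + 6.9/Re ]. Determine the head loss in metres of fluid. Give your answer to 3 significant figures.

A = πD²/4 = π(0.0283)²/4 = 0.000629 m²; mean velocity V = ṁ/(ρA) = 0.859/(1030 · 0.000629) = 1.326 m/s.
Reynolds number Re = ρVD/μ = 1030 · 1.326 · 0.0283 / 0.00116 = 3.332e+04.
Re > 4000 → turbulent. Relative roughness ε/D = 1.6e-06/0.0283 = 5.65e-05. Haaland: 1/√f = -1.8 log₁₀[(5.65e-05/3.7)^1.11 + 6.9/3.332e+04] = -1.8 log₁₀[4.51e-06 + 0.000207] = 6.614, so f = 0.02286.
Darcy-Weisbach: ΔP = f(L/D)(ρV²/2) = 0.02286·(114/0.0283)·(1030·1.326²/2) = 0.02286·4028·905.3 = 8.336e+04 Pa.
Head loss h_f = ΔP/(ρg) = 8.336e+04/(1030·9.81) = 8.25 m.

h_f ≈ 8.25 m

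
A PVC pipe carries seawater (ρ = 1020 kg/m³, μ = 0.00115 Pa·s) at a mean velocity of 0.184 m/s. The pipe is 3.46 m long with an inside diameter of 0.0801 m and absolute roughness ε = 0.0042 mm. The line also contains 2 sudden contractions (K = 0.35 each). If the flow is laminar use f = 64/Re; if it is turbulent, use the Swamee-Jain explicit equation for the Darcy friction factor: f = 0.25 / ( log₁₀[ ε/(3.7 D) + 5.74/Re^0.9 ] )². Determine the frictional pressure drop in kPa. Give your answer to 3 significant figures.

ΔP ≈ 0.0337 kPa

Reynolds number Re = ρVD/μ = 1020 · 0.184 · 0.0801 / 0.00115 = 1.307e+04.
Re > 4000 → turbulent. Relative roughness ε/D = 4.2e-06/0.0801 = 5.24e-05. Swamee-Jain: f = 0.25/(log₁₀[5.24e-05/3.7 + 5.74/1.307e+04^0.9])² = 0.25/(log₁₀[1.42e-05 + 0.00113])² = 0.25/(-2.94)² = 0.02892.
Total minor-loss coefficient ΣK = 2·0.35 = 0.7.
ΔP = [f·L/D + ΣK]·(ρV²/2) = [0.02892·3.46/0.0801 + 0.7]·(1020·0.184²/2) = [1.249 + 0.7]·17.27 = 33.65 Pa.
ΔP = 33.65 Pa = 0.0337 kPa.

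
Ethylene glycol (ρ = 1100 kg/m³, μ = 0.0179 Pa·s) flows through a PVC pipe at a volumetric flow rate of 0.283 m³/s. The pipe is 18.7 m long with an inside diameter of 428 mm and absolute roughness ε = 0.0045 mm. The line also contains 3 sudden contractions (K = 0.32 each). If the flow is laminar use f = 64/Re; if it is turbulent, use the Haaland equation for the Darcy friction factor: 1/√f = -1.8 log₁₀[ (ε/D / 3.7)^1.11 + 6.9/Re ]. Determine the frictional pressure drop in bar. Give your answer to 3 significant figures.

Cross-sectional area A = πD²/4 = π(0.428)²/4 = 0.1439 m²; mean velocity V = Q/A = 0.283/0.1439 = 1.967 m/s.
Reynolds number Re = ρVD/μ = 1100 · 1.967 · 0.428 / 0.0179 = 5.174e+04.
Re > 4000 → turbulent. Relative roughness ε/D = 4.5e-06/0.428 = 1.05e-05. Haaland: 1/√f = -1.8 log₁₀[(1.05e-05/3.7)^1.11 + 6.9/5.174e+04] = -1.8 log₁₀[6.97e-07 + 0.000133] = 6.971, so f = 0.02058.
Total minor-loss coefficient ΣK = 3·0.32 = 0.96.
ΔP = [f·L/D + ΣK]·(ρV²/2) = [0.02058·18.7/0.428 + 0.96]·(1100·1.967²/2) = [0.8991 + 0.96]·2128 = 3956 Pa.
ΔP = 3956 Pa = 0.0396 bar.

ΔP ≈ 0.0396 bar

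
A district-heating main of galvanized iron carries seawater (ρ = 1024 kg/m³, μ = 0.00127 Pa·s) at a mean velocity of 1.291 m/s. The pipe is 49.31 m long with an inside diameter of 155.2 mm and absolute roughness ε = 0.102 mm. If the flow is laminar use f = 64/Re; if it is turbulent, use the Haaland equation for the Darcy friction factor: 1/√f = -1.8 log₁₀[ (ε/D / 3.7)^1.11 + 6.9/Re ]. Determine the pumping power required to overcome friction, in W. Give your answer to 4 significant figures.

P ≈ 130.8 W

Reynolds number Re = ρVD/μ = 1024 · 1.291 · 0.1552 / 0.00127 = 1.616e+05.
Re > 4000 → turbulent. Relative roughness ε/D = 0.000102/0.1552 = 0.000657. Haaland: 1/√f = -1.8 log₁₀[(0.000657/3.7)^1.11 + 6.9/1.616e+05] = -1.8 log₁₀[6.87e-05 + 4.27e-05] = 7.116, so f = 0.01975.
Darcy-Weisbach: ΔP = f(L/D)(ρV²/2) = 0.01975·(49.31/0.1552)·(1024·1.291²/2) = 0.01975·317.7·853.3 = 5355 Pa.
Q = V·A = 1.291·0.01892 = 0.02442 m³/s.
Pumping power P = QΔP = 0.02442·5355 = 130.78 W = 130.8 W.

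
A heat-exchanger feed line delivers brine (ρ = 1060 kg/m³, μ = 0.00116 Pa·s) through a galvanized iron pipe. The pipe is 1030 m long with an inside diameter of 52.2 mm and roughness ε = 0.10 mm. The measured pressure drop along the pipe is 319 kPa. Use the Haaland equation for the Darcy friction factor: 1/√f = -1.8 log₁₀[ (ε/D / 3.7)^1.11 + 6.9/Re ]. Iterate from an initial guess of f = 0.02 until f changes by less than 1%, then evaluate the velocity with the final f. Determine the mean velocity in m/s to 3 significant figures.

Rearranging Darcy-Weisbach: V = √(2·ΔP·D/(f·L·ρ)). With ε/D = 0.0001/0.0522 = 0.00192, iterate starting from f = 0.02:
  f = 0.02 → V = √(2·3.19e+05·0.0522/(0.02·1030·1060)) = 1.235 m/s; Re = ρVD/μ = 5.891e+04; f → 0.0257
  f = 0.0257 → V = 1.089 m/s; Re = 5.197e+04; f → 0.02599
  f = 0.02599 → V = 1.083 m/s; Re = 5.168e+04; f → 0.026
Converged (Δf/f < 1%). With the final f = 0.026: V = √(2·3.19e+05·0.0522/(0.026·1030·1060)) = 1.083 m/s.

V ≈ 1.08 m/s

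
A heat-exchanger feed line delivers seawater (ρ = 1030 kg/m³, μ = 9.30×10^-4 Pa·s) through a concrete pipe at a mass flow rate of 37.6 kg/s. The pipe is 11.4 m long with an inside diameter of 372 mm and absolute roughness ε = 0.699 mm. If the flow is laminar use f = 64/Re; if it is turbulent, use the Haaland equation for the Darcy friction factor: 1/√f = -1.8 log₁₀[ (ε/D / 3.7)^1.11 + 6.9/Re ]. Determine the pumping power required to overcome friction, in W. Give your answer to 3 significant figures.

P ≈ 1.58 W

A = πD²/4 = π(0.372)²/4 = 0.1087 m²; mean velocity V = ṁ/(ρA) = 37.6/(1030 · 0.1087) = 0.3359 m/s.
Reynolds number Re = ρVD/μ = 1030 · 0.3359 · 0.372 / 0.00093 = 1.384e+05.
Re > 4000 → turbulent. Relative roughness ε/D = 0.000699/0.372 = 0.00188. Haaland: 1/√f = -1.8 log₁₀[(0.00188/3.7)^1.11 + 6.9/1.384e+05] = -1.8 log₁₀[0.00022 + 4.99e-05] = 6.423, so f = 0.02424.
Darcy-Weisbach: ΔP = f(L/D)(ρV²/2) = 0.02424·(11.4/0.372)·(1030·0.3359²/2) = 0.02424·30.65·58.1 = 43.16 Pa.
Q = ṁ/ρ = 37.6/1030 = 0.0365 m³/s.
Pumping power P = QΔP = 0.0365·43.16 = 1.576 W = 1.58 W.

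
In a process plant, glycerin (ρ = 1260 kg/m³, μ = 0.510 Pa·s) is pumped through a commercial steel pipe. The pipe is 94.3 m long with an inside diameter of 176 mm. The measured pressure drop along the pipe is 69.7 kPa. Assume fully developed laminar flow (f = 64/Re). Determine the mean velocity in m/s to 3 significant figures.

V ≈ 1.40 m/s

For laminar flow, f = 64/Re with Re = ρVD/μ, so Darcy-Weisbach reduces to ΔP = 32μLV/D². Solving for V: V = ΔP·D²/(32μL) = 6.97e+04·(0.176)²/(32·0.51·94.3) = 1.403 m/s.
Check: Re = ρVD/μ = 1260·1.403·0.176/0.51 = 610 < 2300, so the laminar assumption holds.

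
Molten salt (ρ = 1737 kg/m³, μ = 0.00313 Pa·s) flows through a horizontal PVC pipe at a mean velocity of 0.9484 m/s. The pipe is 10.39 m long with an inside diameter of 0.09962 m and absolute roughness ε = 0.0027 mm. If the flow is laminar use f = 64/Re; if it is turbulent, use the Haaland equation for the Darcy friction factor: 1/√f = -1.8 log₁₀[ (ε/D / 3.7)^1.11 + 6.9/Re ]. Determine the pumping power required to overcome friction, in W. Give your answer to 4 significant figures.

P ≈ 12.38 W

Reynolds number Re = ρVD/μ = 1737 · 0.9484 · 0.09962 / 0.00313 = 5.243e+04.
Re > 4000 → turbulent. Relative roughness ε/D = 2.7e-06/0.09962 = 2.71e-05. Haaland: 1/√f = -1.8 log₁₀[(2.71e-05/3.7)^1.11 + 6.9/5.243e+04] = -1.8 log₁₀[2e-06 + 0.000132] = 6.974, so f = 0.02056.
Darcy-Weisbach: ΔP = f(L/D)(ρV²/2) = 0.02056·(10.39/0.09962)·(1737·0.9484²/2) = 0.02056·104.3·781.2 = 1675 Pa.
Q = V·A = 0.9484·0.007794 = 0.007392 m³/s.
Pumping power P = QΔP = 0.007392·1675 = 12.385 W = 12.38 W.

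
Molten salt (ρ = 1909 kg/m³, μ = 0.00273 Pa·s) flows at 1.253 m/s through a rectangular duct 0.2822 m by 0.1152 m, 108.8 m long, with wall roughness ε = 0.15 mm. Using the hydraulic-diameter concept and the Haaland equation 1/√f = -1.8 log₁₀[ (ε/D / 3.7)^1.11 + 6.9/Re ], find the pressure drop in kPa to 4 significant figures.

Hydraulic diameter D_h = 4A/P = 4·(0.2822·0.1152)/(2·(0.2822+0.1152)) = 0.13/0.7948 = 0.1636 m.
Re = ρVD_h/μ = 1909·1.253·0.1636/0.00273 = 1.434e+05.
ε/D_h = 0.00015/0.1636 = 0.000917; Haaland gives 1/√f = -1.8 log₁₀[9.94e-05+4.81e-05] = 6.896, so f = 0.02103.
ΔP = f(L/D_h)(ρV²/2) = 0.02103·108.8/0.1636·1499 = 2.096e+04 Pa.
ΔP = 20.96 kPa.

ΔP ≈ 20.96 kPa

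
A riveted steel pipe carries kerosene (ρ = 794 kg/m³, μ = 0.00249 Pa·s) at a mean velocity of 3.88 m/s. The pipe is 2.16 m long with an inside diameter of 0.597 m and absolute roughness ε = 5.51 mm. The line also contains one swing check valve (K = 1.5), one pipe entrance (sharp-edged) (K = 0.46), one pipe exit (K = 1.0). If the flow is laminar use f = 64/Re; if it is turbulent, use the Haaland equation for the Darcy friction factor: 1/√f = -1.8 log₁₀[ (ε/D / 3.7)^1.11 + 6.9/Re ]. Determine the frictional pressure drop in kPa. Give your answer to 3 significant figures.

ΔP ≈ 18.5 kPa

Reynolds number Re = ρVD/μ = 794 · 3.88 · 0.597 / 0.00249 = 7.386e+05.
Re > 4000 → turbulent. Relative roughness ε/D = 0.00551/0.597 = 0.00923. Haaland: 1/√f = -1.8 log₁₀[(0.00923/3.7)^1.11 + 6.9/7.386e+05] = -1.8 log₁₀[0.00129 + 9.34e-06] = 5.195, so f = 0.03705.
Total minor-loss coefficient ΣK = 1·1.5 + 1·0.46 + 1·1 = 2.96.
ΔP = [f·L/D + ΣK]·(ρV²/2) = [0.03705·2.16/0.597 + 2.96]·(794·3.88²/2) = [0.1341 + 2.96]·5977 = 1.849e+04 Pa.
ΔP = 1.849e+04 Pa = 18.5 kPa.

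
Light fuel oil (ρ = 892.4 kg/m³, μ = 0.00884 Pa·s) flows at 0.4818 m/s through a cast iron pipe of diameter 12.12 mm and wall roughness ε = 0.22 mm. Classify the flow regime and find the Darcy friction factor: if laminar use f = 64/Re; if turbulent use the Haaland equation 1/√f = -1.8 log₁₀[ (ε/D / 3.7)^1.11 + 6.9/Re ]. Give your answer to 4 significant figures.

f ≈ 0.1086

Re = ρVD/μ = 892.4·0.4818·0.01212/0.00884 = 589.5.
Re < 2300 → laminar, so f = 64/Re = 0.1086 (roughness is irrelevant in laminar flow).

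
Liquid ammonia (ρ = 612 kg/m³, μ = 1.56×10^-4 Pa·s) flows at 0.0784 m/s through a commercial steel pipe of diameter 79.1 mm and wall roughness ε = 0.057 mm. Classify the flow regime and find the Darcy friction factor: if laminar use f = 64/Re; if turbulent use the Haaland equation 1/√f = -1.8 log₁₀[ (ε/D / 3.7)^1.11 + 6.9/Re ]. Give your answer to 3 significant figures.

f ≈ 0.0260

Re = ρVD/μ = 612·0.0784·0.0791/0.000156 = 2.433e+04.
Re > 4000 → turbulent. ε/D = 5.7e-05/0.0791 = 0.000721; Haaland: 1/√f = -1.8 log₁₀[7.61e-05 + 0.000284] = 6.199, so f = 0.02602.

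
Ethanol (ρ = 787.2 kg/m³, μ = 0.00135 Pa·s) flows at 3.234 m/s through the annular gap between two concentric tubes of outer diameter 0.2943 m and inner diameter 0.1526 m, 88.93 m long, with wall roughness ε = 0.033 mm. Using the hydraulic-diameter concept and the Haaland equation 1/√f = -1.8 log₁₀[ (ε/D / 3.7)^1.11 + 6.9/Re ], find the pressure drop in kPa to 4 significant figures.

Hydraulic diameter D_h = 4A/P = D_o - D_i = 0.2943 - 0.1526 = 0.1417 m.
Re = ρVD_h/μ = 787.2·3.234·0.1417/0.00135 = 2.672e+05.
ε/D_h = 3.3e-05/0.1417 = 0.000233; Haaland gives 1/√f = -1.8 log₁₀[2.17e-05+2.58e-05] = 7.781, so f = 0.01652.
ΔP = f(L/D_h)(ρV²/2) = 0.01652·88.93/0.1417·4117 = 4.267e+04 Pa.
ΔP = 42.67 kPa.

ΔP ≈ 42.67 kPa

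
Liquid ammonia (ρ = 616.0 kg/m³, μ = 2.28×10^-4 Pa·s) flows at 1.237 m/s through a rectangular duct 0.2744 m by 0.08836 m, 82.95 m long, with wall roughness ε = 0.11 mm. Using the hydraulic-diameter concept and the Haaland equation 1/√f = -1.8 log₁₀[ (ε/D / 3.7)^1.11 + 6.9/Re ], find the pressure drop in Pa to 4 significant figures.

ΔP ≈ 5685 Pa

Hydraulic diameter D_h = 4A/P = 4·(0.2744·0.08836)/(2·(0.2744+0.08836)) = 0.09698/0.7255 = 0.1337 m.
Re = ρVD_h/μ = 616·1.237·0.1337/0.000228 = 4.468e+05.
ε/D_h = 0.00011/0.1337 = 0.000823; Haaland gives 1/√f = -1.8 log₁₀[8.82e-05+1.54e-05] = 7.172, so f = 0.01944.
ΔP = f(L/D_h)(ρV²/2) = 0.01944·82.95/0.1337·471.3 = 5685 Pa.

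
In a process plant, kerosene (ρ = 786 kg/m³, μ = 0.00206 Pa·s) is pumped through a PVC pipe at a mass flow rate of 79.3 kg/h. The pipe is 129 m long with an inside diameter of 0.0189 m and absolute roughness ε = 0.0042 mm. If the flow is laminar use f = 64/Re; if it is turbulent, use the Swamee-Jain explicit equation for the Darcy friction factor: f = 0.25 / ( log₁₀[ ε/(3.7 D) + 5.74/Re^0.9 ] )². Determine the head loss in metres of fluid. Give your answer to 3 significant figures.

ṁ = 79.3 kg/h = 79.3/3600 = 0.02203 kg/s.
A = πD²/4 = π(0.0189)²/4 = 0.0002806 m²; mean velocity V = ṁ/(ρA) = 0.02203/(786 · 0.0002806) = 0.09989 m/s.
Reynolds number Re = ρVD/μ = 786 · 0.09989 · 0.0189 / 0.00206 = 720.4.
Re < 2300 → laminar flow, so f = 64/Re = 64/720.4 = 0.08884 (the turbulent correlation is not needed).
Darcy-Weisbach: ΔP = f(L/D)(ρV²/2) = 0.08884·(129/0.0189)·(786·0.09989²/2) = 0.08884·6825·3.922 = 2378 Pa.
Head loss h_f = ΔP/(ρg) = 2378/(786·9.81) = 0.308 m.

h_f ≈ 0.308 m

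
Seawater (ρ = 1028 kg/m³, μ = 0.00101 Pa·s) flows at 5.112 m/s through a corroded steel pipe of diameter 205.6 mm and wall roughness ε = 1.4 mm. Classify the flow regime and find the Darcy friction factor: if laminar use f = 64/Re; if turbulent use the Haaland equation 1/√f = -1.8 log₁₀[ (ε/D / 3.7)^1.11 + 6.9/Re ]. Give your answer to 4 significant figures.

f ≈ 0.03355

Re = ρVD/μ = 1028·5.112·0.2056/0.00101 = 1.07e+06.
Re > 4000 → turbulent. ε/D = 0.0014/0.2056 = 0.00681; Haaland: 1/√f = -1.8 log₁₀[0.000921 + 6.45e-06] = 5.459, so f = 0.03355.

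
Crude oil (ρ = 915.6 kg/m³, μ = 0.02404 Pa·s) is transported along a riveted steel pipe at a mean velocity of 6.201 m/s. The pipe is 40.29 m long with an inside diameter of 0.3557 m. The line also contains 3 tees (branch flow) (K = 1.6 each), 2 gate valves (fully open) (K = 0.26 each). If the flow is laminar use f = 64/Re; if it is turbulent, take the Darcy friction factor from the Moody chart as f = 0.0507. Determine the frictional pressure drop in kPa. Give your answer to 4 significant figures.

Reynolds number Re = ρVD/μ = 915.6 · 6.201 · 0.3557 / 0.024 = 8.401e+04.
Re > 4000 → turbulent; use the Moody-chart value f = 0.0507.
Total minor-loss coefficient ΣK = 3·1.6 + 2·0.26 = 5.32.
ΔP = [f·L/D + ΣK]·(ρV²/2) = [0.0507·40.29/0.3557 + 5.32]·(915.6·6.201²/2) = [5.743 + 5.32]·1.76e+04 = 1.947e+05 Pa.
ΔP = 1.947e+05 Pa = 194.7 kPa.

ΔP ≈ 194.7 kPa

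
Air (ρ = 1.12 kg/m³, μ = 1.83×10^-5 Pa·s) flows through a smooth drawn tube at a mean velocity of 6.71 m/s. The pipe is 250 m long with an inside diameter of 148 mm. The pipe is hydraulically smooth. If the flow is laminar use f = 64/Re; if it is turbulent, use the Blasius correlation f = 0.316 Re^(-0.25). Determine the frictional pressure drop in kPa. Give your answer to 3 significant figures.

ΔP ≈ 0.857 kPa

Reynolds number Re = ρVD/μ = 1.12 · 6.71 · 0.148 / 1.83e-05 = 6.078e+04.
Re > 4000 → turbulent. Smooth-pipe (Blasius): f = 0.316 Re^(-0.25) = 0.316/(6.078e+04)^0.25 = 0.02013.
Darcy-Weisbach: ΔP = f(L/D)(ρV²/2) = 0.02013·(250/0.148)·(1.12·6.71²/2) = 0.02013·1689·25.21 = 857.2 Pa.
ΔP = 857.2 Pa = 0.857 kPa.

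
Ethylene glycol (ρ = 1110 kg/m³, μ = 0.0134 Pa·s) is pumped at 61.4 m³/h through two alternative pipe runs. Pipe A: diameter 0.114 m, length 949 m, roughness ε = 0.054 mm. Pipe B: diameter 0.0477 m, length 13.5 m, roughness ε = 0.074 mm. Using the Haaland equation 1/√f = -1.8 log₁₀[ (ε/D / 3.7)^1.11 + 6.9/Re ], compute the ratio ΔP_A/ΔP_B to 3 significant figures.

ΔP_A/ΔP_B ≈ 0.973

Pipe A: V = Q/A = 0.01706/0.01021 = 1.671 m/s; Re = 1.578e+04; ε/D = 0.000474; Haaland → f = 0.0281; ΔP_A = f(L/D)(ρV²/2) = 3.625e+05 Pa.
Pipe B: V = Q/A = 0.01706/0.001787 = 9.544 m/s; Re = 3.771e+04; ε/D = 0.00155; Haaland → f = 0.02605; ΔP_B = f(L/D)(ρV²/2) = 3.727e+05 Pa.
ΔP_A/ΔP_B = 3.625e+05/3.727e+05 = 0.973.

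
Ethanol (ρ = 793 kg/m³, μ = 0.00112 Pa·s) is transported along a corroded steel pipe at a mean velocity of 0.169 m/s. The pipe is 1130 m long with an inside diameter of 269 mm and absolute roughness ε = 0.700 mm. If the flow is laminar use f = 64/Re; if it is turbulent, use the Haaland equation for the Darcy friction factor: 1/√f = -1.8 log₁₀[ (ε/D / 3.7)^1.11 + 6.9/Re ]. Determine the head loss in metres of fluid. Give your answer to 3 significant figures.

Reynolds number Re = ρVD/μ = 793 · 0.169 · 0.269 / 0.00112 = 3.219e+04.
Re > 4000 → turbulent. Relative roughness ε/D = 0.0007/0.269 = 0.0026. Haaland: 1/√f = -1.8 log₁₀[(0.0026/3.7)^1.11 + 6.9/3.219e+04] = -1.8 log₁₀[0.000316 + 0.000214] = 5.895, so f = 0.02878.
Darcy-Weisbach: ΔP = f(L/D)(ρV²/2) = 0.02878·(1130/0.269)·(793·0.169²/2) = 0.02878·4201·11.32 = 1369 Pa.
Head loss h_f = ΔP/(ρg) = 1369/(793·9.81) = 0.176 m.

h_f ≈ 0.176 m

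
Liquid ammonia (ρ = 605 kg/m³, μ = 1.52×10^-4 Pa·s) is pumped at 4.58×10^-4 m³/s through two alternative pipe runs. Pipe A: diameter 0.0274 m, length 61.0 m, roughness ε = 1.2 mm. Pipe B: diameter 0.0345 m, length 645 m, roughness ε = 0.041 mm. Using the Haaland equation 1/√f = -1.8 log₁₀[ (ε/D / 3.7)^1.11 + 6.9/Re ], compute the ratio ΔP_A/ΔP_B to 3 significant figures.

ΔP_A/ΔP_B ≈ 0.865

Pipe A: V = Q/A = 0.000458/0.0005896 = 0.7767 m/s; Re = 8.471e+04; ε/D = 0.0438; Haaland → f = 0.06778; ΔP_A = f(L/D)(ρV²/2) = 2.754e+04 Pa.
Pipe B: V = Q/A = 0.000458/0.0009348 = 0.4899 m/s; Re = 6.728e+04; ε/D = 0.00119; Haaland → f = 0.02344; ΔP_B = f(L/D)(ρV²/2) = 3.182e+04 Pa.
ΔP_A/ΔP_B = 2.754e+04/3.182e+04 = 0.865.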